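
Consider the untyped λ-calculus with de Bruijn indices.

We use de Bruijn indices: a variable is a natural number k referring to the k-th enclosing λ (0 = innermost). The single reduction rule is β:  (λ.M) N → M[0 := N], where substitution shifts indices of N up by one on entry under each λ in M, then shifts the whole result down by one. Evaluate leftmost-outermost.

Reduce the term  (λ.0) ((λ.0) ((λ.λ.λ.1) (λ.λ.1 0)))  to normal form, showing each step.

  start: (λ.0) ((λ.0) ((λ.λ.λ.1) (λ.λ.1 0)))
  →1  (λ.0) ((λ.λ.λ.1) (λ.λ.1 0))
  →2  (λ.λ.λ.1) (λ.λ.1 0)
  →3  λ.λ.1

Answer: normal form = λ.λ.1  (in 3 steps)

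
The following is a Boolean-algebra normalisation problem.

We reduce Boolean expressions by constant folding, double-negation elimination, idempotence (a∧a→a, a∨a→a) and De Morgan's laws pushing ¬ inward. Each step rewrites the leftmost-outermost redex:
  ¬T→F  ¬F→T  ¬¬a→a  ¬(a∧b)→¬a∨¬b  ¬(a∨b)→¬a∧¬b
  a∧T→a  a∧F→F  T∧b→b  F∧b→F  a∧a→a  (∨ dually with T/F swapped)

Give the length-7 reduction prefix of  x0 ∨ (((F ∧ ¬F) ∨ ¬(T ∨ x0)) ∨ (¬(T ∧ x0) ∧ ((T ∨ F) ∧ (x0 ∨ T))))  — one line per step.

Answer: after 7 steps: x0 ∨ ((¬T ∨ ¬x0) ∧ ((T ∨ F) ∧ (x0 ∨ T)))

Reduction:
  start: x0 ∨ (((F ∧ ¬F) ∨ ¬(T ∨ x0)) ∨ (¬(T ∧ x0) ∧ ((T ∨ F) ∧ (x0 ∨ T))))
  step 1: x0 ∨ ((F ∨ ¬(T ∨ x0)) ∨ (¬(T ∧ x0) ∧ ((T ∨ F) ∧ (x0 ∨ T))))
  step 2: x0 ∨ (¬(T ∨ x0) ∨ (¬(T ∧ x0) ∧ ((T ∨ F) ∧ (x0 ∨ T))))
  step 3: x0 ∨ ((¬T ∧ ¬x0) ∨ (¬(T ∧ x0) ∧ ((T ∨ F) ∧ (x0 ∨ T))))
  step 4: x0 ∨ ((F ∧ ¬x0) ∨ (¬(T ∧ x0) ∧ ((T ∨ F) ∧ (x0 ∨ T))))
  step 5: x0 ∨ (F ∨ (¬(T ∧ x0) ∧ ((T ∨ F) ∧ (x0 ∨ T))))
  step 6: x0 ∨ (¬(T ∧ x0) ∧ ((T ∨ F) ∧ (x0 ∨ T)))
  step 7: x0 ∨ ((¬T ∨ ¬x0) ∧ ((T ∨ F) ∧ (x0 ∨ T)))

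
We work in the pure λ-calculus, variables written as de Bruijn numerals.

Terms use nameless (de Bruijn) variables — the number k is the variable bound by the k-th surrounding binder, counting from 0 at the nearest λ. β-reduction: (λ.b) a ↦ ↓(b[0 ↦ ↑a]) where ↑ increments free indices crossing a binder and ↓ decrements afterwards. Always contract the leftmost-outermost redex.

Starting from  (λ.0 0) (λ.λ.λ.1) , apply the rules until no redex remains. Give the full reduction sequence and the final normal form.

  start: (λ.0 0) (λ.λ.λ.1)
  →1  (λ.λ.λ.1) (λ.λ.λ.1)
  →2  λ.λ.1

Answer: normal form = λ.λ.1  (in 2 steps)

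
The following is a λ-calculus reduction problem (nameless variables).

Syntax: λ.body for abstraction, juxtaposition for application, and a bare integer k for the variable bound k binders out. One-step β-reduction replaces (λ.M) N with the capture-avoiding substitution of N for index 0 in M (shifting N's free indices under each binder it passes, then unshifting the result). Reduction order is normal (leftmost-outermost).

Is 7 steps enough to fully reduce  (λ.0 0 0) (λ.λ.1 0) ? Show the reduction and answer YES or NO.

  start: (λ.0 0 0) (λ.λ.1 0)
  [1] (λ.λ.1 0) (λ.λ.1 0) (λ.λ.1 0)
  [2] (λ.(λ.λ.1 0) 0) (λ.λ.1 0)
  [3] (λ.λ.1 0) (λ.λ.1 0)
  [4] λ.(λ.λ.1 0) 0
  [5] λ.λ.1 0

Answer: YES — reaches normal form λ.λ.1 0 in 5 ≤ 7 steps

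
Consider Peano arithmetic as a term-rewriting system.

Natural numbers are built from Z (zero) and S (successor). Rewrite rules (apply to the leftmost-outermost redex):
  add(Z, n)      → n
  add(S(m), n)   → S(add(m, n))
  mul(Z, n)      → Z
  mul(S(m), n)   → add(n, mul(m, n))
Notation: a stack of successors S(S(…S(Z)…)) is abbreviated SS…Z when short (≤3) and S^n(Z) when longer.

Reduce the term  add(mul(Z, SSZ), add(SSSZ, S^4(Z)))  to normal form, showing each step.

  start: add(mul(Z, SSZ), add(SSSZ, S^4(Z)))
  step 1: add(Z, add(SSSZ, S^4(Z)))
  step 2: add(SSSZ, S^4(Z))
  step 3: S(add(SSZ, S^4(Z)))
  step 4: S(S(add(SZ, S^4(Z))))
  step 5: S(S(S(add(Z, S^4(Z)))))
  step 6: S^7(Z)

Answer: normal form = S^7(Z)  (in 6 steps)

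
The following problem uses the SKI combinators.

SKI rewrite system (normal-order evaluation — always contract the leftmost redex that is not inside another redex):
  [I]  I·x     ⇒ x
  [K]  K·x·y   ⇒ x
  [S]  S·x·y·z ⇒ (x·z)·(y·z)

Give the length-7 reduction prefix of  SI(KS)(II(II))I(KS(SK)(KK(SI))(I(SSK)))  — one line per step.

Answer: after 7 steps: SI(KS(SK)(KK(SI))(I(SSK)))

Reduction:
  start: SI(KS)(II(II))I(KS(SK)(KK(SI))(I(SSK)))
  →1  I(II(II))(KS(II(II)))I(KS(SK)(KK(SI))(I(SSK)))
  →2  II(II)(KS(II(II)))I(KS(SK)(KK(SI))(I(SSK)))
  →3  I(II)(KS(II(II)))I(KS(SK)(KK(SI))(I(SSK)))
  →4  II(KS(II(II)))I(KS(SK)(KK(SI))(I(SSK)))
  →5  I(KS(II(II)))I(KS(SK)(KK(SI))(I(SSK)))
  →6  KS(II(II))I(KS(SK)(KK(SI))(I(SSK)))
  →7  SI(KS(SK)(KK(SI))(I(SSK)))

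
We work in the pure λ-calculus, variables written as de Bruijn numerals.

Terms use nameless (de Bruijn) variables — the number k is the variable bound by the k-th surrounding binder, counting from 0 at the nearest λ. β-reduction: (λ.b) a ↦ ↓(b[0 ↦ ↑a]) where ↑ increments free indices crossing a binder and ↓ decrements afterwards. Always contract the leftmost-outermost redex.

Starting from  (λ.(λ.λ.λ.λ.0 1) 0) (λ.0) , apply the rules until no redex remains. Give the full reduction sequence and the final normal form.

  start: (λ.(λ.λ.λ.λ.0 1) 0) (λ.0)
  →1  (λ.λ.λ.λ.0 1) (λ.0)
  →2  λ.λ.λ.0 1

Answer: normal form = λ.λ.λ.0 1  (in 2 steps)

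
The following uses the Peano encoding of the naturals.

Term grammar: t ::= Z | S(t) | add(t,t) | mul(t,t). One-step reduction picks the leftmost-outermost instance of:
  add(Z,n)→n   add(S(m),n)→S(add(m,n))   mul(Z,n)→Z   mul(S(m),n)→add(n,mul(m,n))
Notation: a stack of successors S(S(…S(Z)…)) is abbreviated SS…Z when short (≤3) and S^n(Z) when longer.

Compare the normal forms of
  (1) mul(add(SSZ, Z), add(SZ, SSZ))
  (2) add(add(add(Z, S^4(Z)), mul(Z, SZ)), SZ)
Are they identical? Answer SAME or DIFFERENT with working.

Answer: DIFFERENT — A ⇓ S^6(Z), B ⇓ S^5(Z)

Reduction:
Term A:
  start: mul(add(SSZ, Z), add(SZ, SSZ))
  step 1: mul(S(add(SZ, Z)), add(SZ, SSZ))
  step 2: add(add(SZ, SSZ), mul(add(SZ, Z), add(SZ, SSZ)))
  step 3: add(S(add(Z, SSZ)), mul(add(SZ, Z), add(SZ, SSZ)))
  step 4: S(add(add(Z, SSZ), mul(add(SZ, Z), add(SZ, SSZ))))
  step 5: S(add(SSZ, mul(add(SZ, Z), add(SZ, SSZ))))
  step 6: S(S(add(SZ, mul(add(SZ, Z), add(SZ, SSZ)))))
  step 7: S(S(S(add(Z, mul(add(SZ, Z), add(SZ, SSZ))))))
  step 8: S(S(S(mul(add(SZ, Z), add(SZ, SSZ)))))
  step 9: S(S(S(mul(S(add(Z, Z)), add(SZ, SSZ)))))
  step 10: S(S(S(add(add(SZ, SSZ), mul(add(Z, Z), add(SZ, SSZ))))))
  step 11: S(S(S(add(S(add(Z, SSZ)), mul(add(Z, Z), add(SZ, SSZ))))))
  step 12: S(S(S(S(add(add(Z, SSZ), mul(add(Z, Z), add(SZ, SSZ)))))))
  step 13: S(S(S(S(add(SSZ, mul(add(Z, Z), add(SZ, SSZ)))))))
  step 14: S(S(S(S(S(add(SZ, mul(add(Z, Z), add(SZ, SSZ))))))))
  step 15: S(S(S(S(S(S(add(Z, mul(add(Z, Z), add(SZ, SSZ)))))))))
  step 16: S(S(S(S(S(S(mul(add(Z, Z), add(SZ, SSZ))))))))
  step 17: S(S(S(S(S(S(mul(Z, add(SZ, SSZ))))))))
  step 18: S^6(Z)

Term B:
  start: add(add(add(Z, S^4(Z)), mul(Z, SZ)), SZ)
  step 1: add(add(S^4(Z), mul(Z, SZ)), SZ)
  step 2: add(S(add(SSSZ, mul(Z, SZ))), SZ)
  step 3: S(add(add(SSSZ, mul(Z, SZ)), SZ))
  step 4: S(add(S(add(SSZ, mul(Z, SZ))), SZ))
  step 5: S(S(add(add(SSZ, mul(Z, SZ)), SZ)))
  step 6: S(S(add(S(add(SZ, mul(Z, SZ))), SZ)))
  step 7: S(S(S(add(add(SZ, mul(Z, SZ)), SZ))))
  step 8: S(S(S(add(S(add(Z, mul(Z, SZ))), SZ))))
  step 9: S(S(S(S(add(add(Z, mul(Z, SZ)), SZ)))))
  step 10: S(S(S(S(add(mul(Z, SZ), SZ)))))
  step 11: S(S(S(S(add(Z, SZ)))))
  step 12: S^5(Z)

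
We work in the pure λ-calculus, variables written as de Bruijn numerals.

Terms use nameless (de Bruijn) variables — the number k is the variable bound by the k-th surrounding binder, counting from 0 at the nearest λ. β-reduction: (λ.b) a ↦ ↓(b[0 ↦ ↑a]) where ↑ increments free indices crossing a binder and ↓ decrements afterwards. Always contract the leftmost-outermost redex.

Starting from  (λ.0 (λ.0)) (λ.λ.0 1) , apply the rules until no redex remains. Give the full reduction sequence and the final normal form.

Answer: normal form = λ.0 (λ.0)  (in 2 steps)

Reduction:
  start: (λ.0 (λ.0)) (λ.λ.0 1)
  →1  (λ.λ.0 1) (λ.0)
  →2  λ.0 (λ.0)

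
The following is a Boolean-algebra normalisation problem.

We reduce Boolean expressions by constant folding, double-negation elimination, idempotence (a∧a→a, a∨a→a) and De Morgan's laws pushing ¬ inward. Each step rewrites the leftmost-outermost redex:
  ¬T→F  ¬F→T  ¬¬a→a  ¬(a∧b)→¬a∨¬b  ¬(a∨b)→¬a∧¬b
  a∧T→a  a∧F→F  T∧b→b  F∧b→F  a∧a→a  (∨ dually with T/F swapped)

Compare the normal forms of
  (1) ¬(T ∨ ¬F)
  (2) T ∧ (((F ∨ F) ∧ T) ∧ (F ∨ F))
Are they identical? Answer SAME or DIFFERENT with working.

Term A:
  start: ¬(T ∨ ¬F)
  step 1: ¬T ∧ ¬¬F
  step 2: F ∧ ¬¬F
  step 3: F

Term B:
  start: T ∧ (((F ∨ F) ∧ T) ∧ (F ∨ F))
  step 1: ((F ∨ F) ∧ T) ∧ (F ∨ F)
  step 2: (F ∨ F) ∧ (F ∨ F)
  step 3: F ∨ F
  step 4: F

Answer: SAME — A ⇓ F, B ⇓ F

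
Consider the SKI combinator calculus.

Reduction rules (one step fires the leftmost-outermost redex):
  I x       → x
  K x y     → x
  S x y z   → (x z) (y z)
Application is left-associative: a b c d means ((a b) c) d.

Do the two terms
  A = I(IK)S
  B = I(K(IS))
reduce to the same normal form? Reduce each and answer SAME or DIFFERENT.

Answer: SAME — A ⇓ KS, B ⇓ KS

Derivation:
Term A:
  start: I(IK)S
  step 1: IKS
  step 2: KS

Term B:
  start: I(K(IS))
  step 1: K(IS)
  step 2: KS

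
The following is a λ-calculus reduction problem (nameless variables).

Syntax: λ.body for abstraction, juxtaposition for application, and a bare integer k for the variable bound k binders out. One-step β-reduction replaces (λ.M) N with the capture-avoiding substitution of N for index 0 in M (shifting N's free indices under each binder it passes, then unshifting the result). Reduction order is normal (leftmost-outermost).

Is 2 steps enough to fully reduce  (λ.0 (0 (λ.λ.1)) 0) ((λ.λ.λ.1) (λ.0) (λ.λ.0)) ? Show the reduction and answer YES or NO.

Answer: NO — after 2 steps the term is (λ.λ.1) (λ.λ.0) ((λ.λ.λ.1) (λ.0) (λ.λ.0) (λ.λ.1)) ((λ.λ.λ.1) (λ.0) (λ.λ.0)), not yet normal

Working:
  start: (λ.0 (0 (λ.λ.1)) 0) ((λ.λ.λ.1) (λ.0) (λ.λ.0))
  →1  (λ.λ.λ.1) (λ.0) (λ.λ.0) ((λ.λ.λ.1) (λ.0) (λ.λ.0) (λ.λ.1)) ((λ.λ.λ.1) (λ.0) (λ.λ.0))
  →2  (λ.λ.1) (λ.λ.0) ((λ.λ.λ.1) (λ.0) (λ.λ.0) (λ.λ.1)) ((λ.λ.λ.1) (λ.0) (λ.λ.0))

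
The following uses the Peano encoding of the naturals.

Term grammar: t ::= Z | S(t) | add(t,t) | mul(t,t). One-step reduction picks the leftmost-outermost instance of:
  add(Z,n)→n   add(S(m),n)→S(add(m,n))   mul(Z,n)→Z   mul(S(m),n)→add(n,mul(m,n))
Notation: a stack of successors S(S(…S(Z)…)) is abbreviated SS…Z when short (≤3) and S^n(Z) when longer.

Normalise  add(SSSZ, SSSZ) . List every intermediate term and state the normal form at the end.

  start: add(SSSZ, SSSZ)
  [1] S(add(SSZ, SSSZ))
  [2] S(S(add(SZ, SSSZ)))
  [3] S(S(S(add(Z, SSSZ))))
  [4] S^6(Z)

Answer: normal form = S^6(Z)  (in 4 steps)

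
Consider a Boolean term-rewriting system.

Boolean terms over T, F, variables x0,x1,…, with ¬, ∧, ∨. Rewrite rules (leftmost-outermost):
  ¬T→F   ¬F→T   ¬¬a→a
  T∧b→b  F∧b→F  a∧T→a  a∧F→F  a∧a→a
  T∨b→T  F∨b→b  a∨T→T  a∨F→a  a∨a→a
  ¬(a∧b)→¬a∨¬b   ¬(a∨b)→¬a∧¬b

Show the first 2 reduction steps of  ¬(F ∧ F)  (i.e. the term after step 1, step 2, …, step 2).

Answer: after 2 steps: ¬F

Working:
  start: ¬(F ∧ F)
  →1  ¬F ∨ ¬F
  →2  ¬F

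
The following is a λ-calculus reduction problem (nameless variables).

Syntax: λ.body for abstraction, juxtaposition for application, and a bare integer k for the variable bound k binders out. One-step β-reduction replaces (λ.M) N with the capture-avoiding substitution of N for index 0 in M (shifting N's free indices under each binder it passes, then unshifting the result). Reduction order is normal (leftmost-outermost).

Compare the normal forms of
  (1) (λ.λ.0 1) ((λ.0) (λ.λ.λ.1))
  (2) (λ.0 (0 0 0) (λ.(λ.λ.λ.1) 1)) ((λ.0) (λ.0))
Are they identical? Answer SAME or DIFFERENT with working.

Term A:
  start: (λ.λ.0 1) ((λ.0) (λ.λ.λ.1))
  step 1: λ.0 ((λ.0) (λ.λ.λ.1))
  step 2: λ.0 (λ.λ.λ.1)

Term B:
  start: (λ.0 (0 0 0) (λ.(λ.λ.λ.1) 1)) ((λ.0) (λ.0))
  step 1: (λ.0) (λ.0) ((λ.0) (λ.0) ((λ.0) (λ.0)) ((λ.0) (λ.0))) (λ.(λ.λ.λ.1) ((λ.0) (λ.0)))
  step 2: (λ.0) ((λ.0) (λ.0) ((λ.0) (λ.0)) ((λ.0) (λ.0))) (λ.(λ.λ.λ.1) ((λ.0) (λ.0)))
  step 3: (λ.0) (λ.0) ((λ.0) (λ.0)) ((λ.0) (λ.0)) (λ.(λ.λ.λ.1) ((λ.0) (λ.0)))
  step 4: (λ.0) ((λ.0) (λ.0)) ((λ.0) (λ.0)) (λ.(λ.λ.λ.1) ((λ.0) (λ.0)))
  step 5: (λ.0) (λ.0) ((λ.0) (λ.0)) (λ.(λ.λ.λ.1) ((λ.0) (λ.0)))
  step 6: (λ.0) ((λ.0) (λ.0)) (λ.(λ.λ.λ.1) ((λ.0) (λ.0)))
  step 7: (λ.0) (λ.0) (λ.(λ.λ.λ.1) ((λ.0) (λ.0)))
  step 8: (λ.0) (λ.(λ.λ.λ.1) ((λ.0) (λ.0)))
  step 9: λ.(λ.λ.λ.1) ((λ.0) (λ.0))
  step 10: λ.λ.λ.1

Answer: DIFFERENT — A ⇓ λ.0 (λ.λ.λ.1), B ⇓ λ.λ.λ.1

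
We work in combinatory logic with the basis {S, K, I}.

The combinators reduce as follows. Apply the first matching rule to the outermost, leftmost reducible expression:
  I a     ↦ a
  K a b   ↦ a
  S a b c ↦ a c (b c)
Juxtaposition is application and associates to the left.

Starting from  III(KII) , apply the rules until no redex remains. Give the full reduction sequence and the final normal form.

  start: III(KII)
  step 1: II(KII)
  step 2: I(KII)
  step 3: KII
  step 4: I

Answer: normal form = I  (in 4 steps)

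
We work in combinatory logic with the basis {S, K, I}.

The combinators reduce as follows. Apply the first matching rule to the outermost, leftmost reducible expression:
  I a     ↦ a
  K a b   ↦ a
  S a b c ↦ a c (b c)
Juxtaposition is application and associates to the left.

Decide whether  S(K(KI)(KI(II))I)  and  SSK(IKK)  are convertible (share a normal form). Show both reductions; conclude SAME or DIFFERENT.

Term A:
  start: S(K(KI)(KI(II))I)
  step 1: S(KII)
  step 2: SI

Term B:
  start: SSK(IKK)
  step 1: S(IKK)(K(IKK))
  step 2: S(KK)(K(IKK))
  step 3: S(KK)(K(KK))

Answer: DIFFERENT — A ⇓ SI, B ⇓ S(KK)(K(KK))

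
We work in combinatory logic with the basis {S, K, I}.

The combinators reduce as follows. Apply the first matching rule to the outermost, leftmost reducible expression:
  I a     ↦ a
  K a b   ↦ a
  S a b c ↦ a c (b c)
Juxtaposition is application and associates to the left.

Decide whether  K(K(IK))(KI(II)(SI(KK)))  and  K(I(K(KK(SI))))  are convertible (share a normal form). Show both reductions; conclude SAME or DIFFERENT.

Answer: DIFFERENT — A ⇓ KK, B ⇓ K(KK)

Working:
Term A:
  start: K(K(IK))(KI(II)(SI(KK)))
  [1] K(IK)
  [2] KK

Term B:
  start: K(I(K(KK(SI))))
  [1] K(K(KK(SI)))
  [2] K(KK)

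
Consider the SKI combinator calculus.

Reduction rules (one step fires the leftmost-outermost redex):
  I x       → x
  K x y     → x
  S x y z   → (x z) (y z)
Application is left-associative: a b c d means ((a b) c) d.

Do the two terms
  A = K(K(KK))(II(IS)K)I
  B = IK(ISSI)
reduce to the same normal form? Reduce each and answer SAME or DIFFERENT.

Term A:
  start: K(K(KK))(II(IS)K)I
  [1] K(KK)I
  [2] KK

Term B:
  start: IK(ISSI)
  [1] K(ISSI)
  [2] K(SSI)

Answer: DIFFERENT — A ⇓ KK, B ⇓ K(SSI)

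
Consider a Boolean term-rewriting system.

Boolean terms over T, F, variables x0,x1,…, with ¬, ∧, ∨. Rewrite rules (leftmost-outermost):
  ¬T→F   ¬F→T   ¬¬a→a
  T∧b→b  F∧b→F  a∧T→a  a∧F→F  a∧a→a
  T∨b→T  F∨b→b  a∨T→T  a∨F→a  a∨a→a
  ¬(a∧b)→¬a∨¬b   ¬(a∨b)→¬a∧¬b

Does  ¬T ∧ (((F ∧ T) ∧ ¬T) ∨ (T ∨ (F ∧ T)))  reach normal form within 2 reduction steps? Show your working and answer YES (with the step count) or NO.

  start: ¬T ∧ (((F ∧ T) ∧ ¬T) ∨ (T ∨ (F ∧ T)))
  step 1: F ∧ (((F ∧ T) ∧ ¬T) ∨ (T ∨ (F ∧ T)))
  step 2: F

Answer: YES — reaches normal form F in 2 ≤ 2 steps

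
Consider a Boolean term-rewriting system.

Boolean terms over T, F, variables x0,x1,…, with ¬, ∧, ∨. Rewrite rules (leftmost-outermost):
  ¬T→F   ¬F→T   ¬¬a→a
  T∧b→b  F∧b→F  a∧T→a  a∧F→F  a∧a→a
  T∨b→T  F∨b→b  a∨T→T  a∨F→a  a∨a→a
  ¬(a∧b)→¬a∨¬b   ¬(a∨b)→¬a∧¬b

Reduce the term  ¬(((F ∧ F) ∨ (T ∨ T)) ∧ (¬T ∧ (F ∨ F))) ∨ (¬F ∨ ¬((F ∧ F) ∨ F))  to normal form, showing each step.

Answer: normal form = T  (in 14 steps)

Derivation:
  start: ¬(((F ∧ F) ∨ (T ∨ T)) ∧ (¬T ∧ (F ∨ F))) ∨ (¬F ∨ ¬((F ∧ F) ∨ F))
  →1  (¬((F ∧ F) ∨ (T ∨ T)) ∨ ¬(¬T ∧ (F ∨ F))) ∨ (¬F ∨ ¬((F ∧ F) ∨ F))
  →2  ((¬(F ∧ F) ∧ ¬(T ∨ T)) ∨ ¬(¬T ∧ (F ∨ F))) ∨ (¬F ∨ ¬((F ∧ F) ∨ F))
  →3  (((¬F ∨ ¬F) ∧ ¬(T ∨ T)) ∨ ¬(¬T ∧ (F ∨ F))) ∨ (¬F ∨ ¬((F ∧ F) ∨ F))
  →4  ((¬F ∧ ¬(T ∨ T)) ∨ ¬(¬T ∧ (F ∨ F))) ∨ (¬F ∨ ¬((F ∧ F) ∨ F))
  →5  ((T ∧ ¬(T ∨ T)) ∨ ¬(¬T ∧ (F ∨ F))) ∨ (¬F ∨ ¬((F ∧ F) ∨ F))
  →6  (¬(T ∨ T) ∨ ¬(¬T ∧ (F ∨ F))) ∨ (¬F ∨ ¬((F ∧ F) ∨ F))
  →7  ((¬T ∧ ¬T) ∨ ¬(¬T ∧ (F ∨ F))) ∨ (¬F ∨ ¬((F ∧ F) ∨ F))
  →8  (¬T ∨ ¬(¬T ∧ (F ∨ F))) ∨ (¬F ∨ ¬((F ∧ F) ∨ F))
  →9  (F ∨ ¬(¬T ∧ (F ∨ F))) ∨ (¬F ∨ ¬((F ∧ F) ∨ F))
  →10  ¬(¬T ∧ (F ∨ F)) ∨ (¬F ∨ ¬((F ∧ F) ∨ F))
  →11  (¬¬T ∨ ¬(F ∨ F)) ∨ (¬F ∨ ¬((F ∧ F) ∨ F))
  →12  (T ∨ ¬(F ∨ F)) ∨ (¬F ∨ ¬((F ∧ F) ∨ F))
  →13  T ∨ (¬F ∨ ¬((F ∧ F) ∨ F))
  →14  T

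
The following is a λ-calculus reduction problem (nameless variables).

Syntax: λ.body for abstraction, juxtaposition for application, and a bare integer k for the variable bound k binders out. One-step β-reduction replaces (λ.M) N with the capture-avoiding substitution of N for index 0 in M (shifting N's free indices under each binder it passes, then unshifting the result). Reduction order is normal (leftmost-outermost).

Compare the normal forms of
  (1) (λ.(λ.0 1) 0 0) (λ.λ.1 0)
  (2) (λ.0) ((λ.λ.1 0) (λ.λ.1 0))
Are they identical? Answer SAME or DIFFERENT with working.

Answer: SAME — A ⇓ λ.λ.1 0, B ⇓ λ.λ.1 0

Derivation:
Term A:
  start: (λ.(λ.0 1) 0 0) (λ.λ.1 0)
  step 1: (λ.0 (λ.λ.1 0)) (λ.λ.1 0) (λ.λ.1 0)
  step 2: (λ.λ.1 0) (λ.λ.1 0) (λ.λ.1 0)
  step 3: (λ.(λ.λ.1 0) 0) (λ.λ.1 0)
  step 4: (λ.λ.1 0) (λ.λ.1 0)
  step 5: λ.(λ.λ.1 0) 0
  step 6: λ.λ.1 0

Term B:
  start: (λ.0) ((λ.λ.1 0) (λ.λ.1 0))
  step 1: (λ.λ.1 0) (λ.λ.1 0)
  step 2: λ.(λ.λ.1 0) 0
  step 3: λ.λ.1 0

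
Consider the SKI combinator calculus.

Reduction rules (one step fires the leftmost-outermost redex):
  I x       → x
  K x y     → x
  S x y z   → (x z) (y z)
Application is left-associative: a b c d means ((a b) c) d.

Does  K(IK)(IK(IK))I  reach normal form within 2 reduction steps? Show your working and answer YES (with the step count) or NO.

  start: K(IK)(IK(IK))I
  step 1: IKI
  step 2: KI

Answer: YES — reaches normal form KI in 2 ≤ 2 steps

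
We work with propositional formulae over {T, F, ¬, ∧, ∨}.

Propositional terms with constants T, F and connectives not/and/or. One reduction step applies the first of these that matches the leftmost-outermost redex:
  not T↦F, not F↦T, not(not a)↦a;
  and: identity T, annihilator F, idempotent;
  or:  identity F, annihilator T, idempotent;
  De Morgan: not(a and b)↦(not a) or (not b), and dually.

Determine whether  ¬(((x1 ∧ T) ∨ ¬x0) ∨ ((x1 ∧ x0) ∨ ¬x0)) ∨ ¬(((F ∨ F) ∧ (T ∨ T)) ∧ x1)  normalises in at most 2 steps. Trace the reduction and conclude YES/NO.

Answer: NO — after 2 steps the term is ((¬(x1 ∧ T) ∧ ¬¬x0) ∧ ¬((x1 ∧ x0) ∨ ¬x0)) ∨ ¬(((F ∨ F) ∧ (T ∨ T)) ∧ x1), not yet normal

Derivation:
  start: ¬(((x1 ∧ T) ∨ ¬x0) ∨ ((x1 ∧ x0) ∨ ¬x0)) ∨ ¬(((F ∨ F) ∧ (T ∨ T)) ∧ x1)
  [1] (¬((x1 ∧ T) ∨ ¬x0) ∧ ¬((x1 ∧ x0) ∨ ¬x0)) ∨ ¬(((F ∨ F) ∧ (T ∨ T)) ∧ x1)
  [2] ((¬(x1 ∧ T) ∧ ¬¬x0) ∧ ¬((x1 ∧ x0) ∨ ¬x0)) ∨ ¬(((F ∨ F) ∧ (T ∨ T)) ∧ x1)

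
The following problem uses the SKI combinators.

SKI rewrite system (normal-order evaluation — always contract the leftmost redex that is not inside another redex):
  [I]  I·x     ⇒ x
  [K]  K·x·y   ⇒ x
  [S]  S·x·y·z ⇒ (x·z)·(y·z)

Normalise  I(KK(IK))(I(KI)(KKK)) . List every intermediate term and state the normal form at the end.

  start: I(KK(IK))(I(KI)(KKK))
  →1  KK(IK)(I(KI)(KKK))
  →2  K(I(KI)(KKK))
  →3  K(KI(KKK))
  →4  KI

Answer: normal form = KI  (in 4 steps)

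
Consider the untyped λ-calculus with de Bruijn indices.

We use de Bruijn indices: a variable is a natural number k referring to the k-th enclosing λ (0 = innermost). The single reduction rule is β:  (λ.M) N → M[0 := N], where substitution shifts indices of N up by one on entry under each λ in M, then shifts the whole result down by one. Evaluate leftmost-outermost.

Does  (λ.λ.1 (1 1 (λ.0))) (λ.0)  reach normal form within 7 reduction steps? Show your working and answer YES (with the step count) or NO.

Answer: YES — reaches normal form λ.λ.0 in 4 ≤ 7 steps

Reduction:
  start: (λ.λ.1 (1 1 (λ.0))) (λ.0)
  step 1: λ.(λ.0) ((λ.0) (λ.0) (λ.0))
  step 2: λ.(λ.0) (λ.0) (λ.0)
  step 3: λ.(λ.0) (λ.0)
  step 4: λ.λ.0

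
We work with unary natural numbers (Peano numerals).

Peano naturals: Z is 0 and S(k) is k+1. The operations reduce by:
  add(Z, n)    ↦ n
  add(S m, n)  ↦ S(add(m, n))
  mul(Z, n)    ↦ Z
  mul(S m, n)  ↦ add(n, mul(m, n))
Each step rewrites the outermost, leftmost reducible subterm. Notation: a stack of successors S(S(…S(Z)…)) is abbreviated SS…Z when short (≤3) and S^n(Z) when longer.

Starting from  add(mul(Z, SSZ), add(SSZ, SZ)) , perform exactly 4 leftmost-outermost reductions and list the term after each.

  start: add(mul(Z, SSZ), add(SSZ, SZ))
  step 1: add(Z, add(SSZ, SZ))
  step 2: add(SSZ, SZ)
  step 3: S(add(SZ, SZ))
  step 4: S(S(add(Z, SZ)))

Answer: after 4 steps: S(S(add(Z, SZ)))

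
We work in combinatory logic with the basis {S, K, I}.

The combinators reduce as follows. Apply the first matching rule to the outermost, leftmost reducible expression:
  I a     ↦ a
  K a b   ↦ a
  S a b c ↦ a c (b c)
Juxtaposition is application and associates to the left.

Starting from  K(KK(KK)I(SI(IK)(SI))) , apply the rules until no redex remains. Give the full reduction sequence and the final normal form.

Answer: normal form = KI  (in 2 steps)

Working:
  start: K(KK(KK)I(SI(IK)(SI)))
  →1  K(KI(SI(IK)(SI)))
  →2  KI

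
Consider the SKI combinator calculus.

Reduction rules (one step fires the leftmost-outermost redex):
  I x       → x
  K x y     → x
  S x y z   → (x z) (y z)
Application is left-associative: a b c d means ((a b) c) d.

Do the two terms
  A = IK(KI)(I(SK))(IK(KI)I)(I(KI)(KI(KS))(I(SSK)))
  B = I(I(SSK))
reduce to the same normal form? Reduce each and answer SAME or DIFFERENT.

Term A:
  start: IK(KI)(I(SK))(IK(KI)I)(I(KI)(KI(KS))(I(SSK)))
  →1  K(KI)(I(SK))(IK(KI)I)(I(KI)(KI(KS))(I(SSK)))
  →2  KI(IK(KI)I)(I(KI)(KI(KS))(I(SSK)))
  →3  I(I(KI)(KI(KS))(I(SSK)))
  →4  I(KI)(KI(KS))(I(SSK))
  →5  KI(KI(KS))(I(SSK))
  →6  I(I(SSK))
  →7  I(SSK)
  →8  SSK

Term B:
  start: I(I(SSK))
  →1  I(SSK)
  →2  SSK

Answer: SAME — A ⇓ SSK, B ⇓ SSK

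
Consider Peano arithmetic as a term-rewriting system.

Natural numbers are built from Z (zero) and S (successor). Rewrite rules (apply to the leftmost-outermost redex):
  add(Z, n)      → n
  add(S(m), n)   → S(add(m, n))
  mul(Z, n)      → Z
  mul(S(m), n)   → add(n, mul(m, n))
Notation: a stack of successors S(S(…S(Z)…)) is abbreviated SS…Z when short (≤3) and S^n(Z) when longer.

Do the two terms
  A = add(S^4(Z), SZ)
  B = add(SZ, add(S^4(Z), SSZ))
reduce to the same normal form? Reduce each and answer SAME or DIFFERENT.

Answer: DIFFERENT — A ⇓ S^5(Z), B ⇓ S^7(Z)

Reduction:
Term A:
  start: add(S^4(Z), SZ)
  →1  S(add(SSSZ, SZ))
  →2  S(S(add(SSZ, SZ)))
  →3  S(S(S(add(SZ, SZ))))
  →4  S(S(S(S(add(Z, SZ)))))
  →5  S^5(Z)

Term B:
  start: add(SZ, add(S^4(Z), SSZ))
  →1  S(add(Z, add(S^4(Z), SSZ)))
  →2  S(add(S^4(Z), SSZ))
  →3  S(S(add(SSSZ, SSZ)))
  →4  S(S(S(add(SSZ, SSZ))))
  →5  S(S(S(S(add(SZ, SSZ)))))
  →6  S(S(S(S(S(add(Z, SSZ))))))
  →7  S^7(Z)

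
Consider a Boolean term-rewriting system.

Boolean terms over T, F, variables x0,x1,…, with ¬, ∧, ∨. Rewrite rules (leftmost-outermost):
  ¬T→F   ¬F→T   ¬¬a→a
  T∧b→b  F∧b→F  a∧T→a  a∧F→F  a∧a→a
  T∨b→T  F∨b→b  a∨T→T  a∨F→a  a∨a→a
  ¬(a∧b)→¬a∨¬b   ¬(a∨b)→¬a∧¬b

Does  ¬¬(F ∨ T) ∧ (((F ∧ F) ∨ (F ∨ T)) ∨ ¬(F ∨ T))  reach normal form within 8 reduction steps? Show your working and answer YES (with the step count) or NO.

Answer: YES — reaches normal form T in 7 ≤ 8 steps

Working:
  start: ¬¬(F ∨ T) ∧ (((F ∧ F) ∨ (F ∨ T)) ∨ ¬(F ∨ T))
  step 1: (F ∨ T) ∧ (((F ∧ F) ∨ (F ∨ T)) ∨ ¬(F ∨ T))
  step 2: T ∧ (((F ∧ F) ∨ (F ∨ T)) ∨ ¬(F ∨ T))
  step 3: ((F ∧ F) ∨ (F ∨ T)) ∨ ¬(F ∨ T)
  step 4: (F ∨ (F ∨ T)) ∨ ¬(F ∨ T)
  step 5: (F ∨ T) ∨ ¬(F ∨ T)
  step 6: T ∨ ¬(F ∨ T)
  step 7: T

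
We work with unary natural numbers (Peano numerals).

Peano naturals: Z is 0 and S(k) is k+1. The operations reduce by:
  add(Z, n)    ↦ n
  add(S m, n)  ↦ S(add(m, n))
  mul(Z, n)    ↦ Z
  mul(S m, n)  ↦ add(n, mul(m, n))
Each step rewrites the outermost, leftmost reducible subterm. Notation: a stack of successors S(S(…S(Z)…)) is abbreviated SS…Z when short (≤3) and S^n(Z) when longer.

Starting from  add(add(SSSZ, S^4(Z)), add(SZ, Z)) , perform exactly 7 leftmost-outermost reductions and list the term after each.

  start: add(add(SSSZ, S^4(Z)), add(SZ, Z))
  step 1: add(S(add(SSZ, S^4(Z))), add(SZ, Z))
  step 2: S(add(add(SSZ, S^4(Z)), add(SZ, Z)))
  step 3: S(add(S(add(SZ, S^4(Z))), add(SZ, Z)))
  step 4: S(S(add(add(SZ, S^4(Z)), add(SZ, Z))))
  step 5: S(S(add(S(add(Z, S^4(Z))), add(SZ, Z))))
  step 6: S(S(S(add(add(Z, S^4(Z)), add(SZ, Z)))))
  step 7: S(S(S(add(S^4(Z), add(SZ, Z)))))

Answer: after 7 steps: S(S(S(add(S^4(Z), add(SZ, Z)))))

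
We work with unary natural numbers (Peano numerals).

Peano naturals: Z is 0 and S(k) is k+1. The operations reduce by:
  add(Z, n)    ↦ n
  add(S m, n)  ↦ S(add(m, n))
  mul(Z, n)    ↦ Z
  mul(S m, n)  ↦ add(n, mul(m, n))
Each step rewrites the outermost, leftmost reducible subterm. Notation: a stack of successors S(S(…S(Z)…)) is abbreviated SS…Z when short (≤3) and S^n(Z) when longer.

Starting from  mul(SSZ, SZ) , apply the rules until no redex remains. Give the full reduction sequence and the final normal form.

Answer: normal form = SSZ  (in 7 steps)

Derivation:
  start: mul(SSZ, SZ)
  →1  add(SZ, mul(SZ, SZ))
  →2  S(add(Z, mul(SZ, SZ)))
  →3  S(mul(SZ, SZ))
  →4  S(add(SZ, mul(Z, SZ)))
  →5  S(S(add(Z, mul(Z, SZ))))
  →6  S(S(mul(Z, SZ)))
  →7  SSZ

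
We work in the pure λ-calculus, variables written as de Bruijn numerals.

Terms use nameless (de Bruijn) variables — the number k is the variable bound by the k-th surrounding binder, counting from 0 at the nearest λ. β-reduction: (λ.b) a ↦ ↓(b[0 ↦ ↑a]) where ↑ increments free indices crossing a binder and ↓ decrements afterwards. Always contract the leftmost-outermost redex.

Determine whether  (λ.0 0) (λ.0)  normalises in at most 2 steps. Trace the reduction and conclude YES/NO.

Answer: YES — reaches normal form λ.0 in 2 ≤ 2 steps

Working:
  start: (λ.0 0) (λ.0)
  step 1: (λ.0) (λ.0)
  step 2: λ.0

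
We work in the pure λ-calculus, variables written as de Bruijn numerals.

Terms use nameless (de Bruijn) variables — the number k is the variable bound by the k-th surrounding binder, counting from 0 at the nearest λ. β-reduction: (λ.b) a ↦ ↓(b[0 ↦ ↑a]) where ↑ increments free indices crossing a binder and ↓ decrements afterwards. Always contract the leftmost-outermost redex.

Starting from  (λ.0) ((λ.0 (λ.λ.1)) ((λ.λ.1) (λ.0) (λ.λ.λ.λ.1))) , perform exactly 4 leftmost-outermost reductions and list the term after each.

  start: (λ.0) ((λ.0 (λ.λ.1)) ((λ.λ.1) (λ.0) (λ.λ.λ.λ.1)))
  [1] (λ.0 (λ.λ.1)) ((λ.λ.1) (λ.0) (λ.λ.λ.λ.1))
  [2] (λ.λ.1) (λ.0) (λ.λ.λ.λ.1) (λ.λ.1)
  [3] (λ.λ.0) (λ.λ.λ.λ.1) (λ.λ.1)
  [4] (λ.0) (λ.λ.1)

Answer: after 4 steps: (λ.0) (λ.λ.1)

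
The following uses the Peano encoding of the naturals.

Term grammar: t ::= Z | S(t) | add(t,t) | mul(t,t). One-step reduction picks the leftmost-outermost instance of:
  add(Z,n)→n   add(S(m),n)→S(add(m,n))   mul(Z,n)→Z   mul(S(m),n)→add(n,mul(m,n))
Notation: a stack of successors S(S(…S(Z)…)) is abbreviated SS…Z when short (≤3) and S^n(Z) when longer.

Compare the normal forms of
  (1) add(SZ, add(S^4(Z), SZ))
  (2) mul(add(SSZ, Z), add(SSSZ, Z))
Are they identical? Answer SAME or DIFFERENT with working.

Term A:
  start: add(SZ, add(S^4(Z), SZ))
  [1] S(add(Z, add(S^4(Z), SZ)))
  [2] S(add(S^4(Z), SZ))
  [3] S(S(add(SSSZ, SZ)))
  [4] S(S(S(add(SSZ, SZ))))
  [5] S(S(S(S(add(SZ, SZ)))))
  [6] S(S(S(S(S(add(Z, SZ))))))
  [7] S^6(Z)

Term B:
  start: mul(add(SSZ, Z), add(SSSZ, Z))
  [1] mul(S(add(SZ, Z)), add(SSSZ, Z))
  [2] add(add(SSSZ, Z), mul(add(SZ, Z), add(SSSZ, Z)))
  [3] add(S(add(SSZ, Z)), mul(add(SZ, Z), add(SSSZ, Z)))
  [4] S(add(add(SSZ, Z), mul(add(SZ, Z), add(SSSZ, Z))))
  [5] S(add(S(add(SZ, Z)), mul(add(SZ, Z), add(SSSZ, Z))))
  [6] S(S(add(add(SZ, Z), mul(add(SZ, Z), add(SSSZ, Z)))))
  [7] S(S(add(S(add(Z, Z)), mul(add(SZ, Z), add(SSSZ, Z)))))
  [8] S(S(S(add(add(Z, Z), mul(add(SZ, Z), add(SSSZ, Z))))))
  [9] S(S(S(add(Z, mul(add(SZ, Z), add(SSSZ, Z))))))
  [10] S(S(S(mul(add(SZ, Z), add(SSSZ, Z)))))
  [11] S(S(S(mul(S(add(Z, Z)), add(SSSZ, Z)))))
  [12] S(S(S(add(add(SSSZ, Z), mul(add(Z, Z), add(SSSZ, Z))))))
  [13] S(S(S(add(S(add(SSZ, Z)), mul(add(Z, Z), add(SSSZ, Z))))))
  [14] S(S(S(S(add(add(SSZ, Z), mul(add(Z, Z), add(SSSZ, Z)))))))
  [15] S(S(S(S(add(S(add(SZ, Z)), mul(add(Z, Z), add(SSSZ, Z)))))))
  [16] S(S(S(S(S(add(add(SZ, Z), mul(add(Z, Z), add(SSSZ, Z))))))))
  [17] S(S(S(S(S(add(S(add(Z, Z)), mul(add(Z, Z), add(SSSZ, Z))))))))
  [18] S(S(S(S(S(S(add(add(Z, Z), mul(add(Z, Z), add(SSSZ, Z)))))))))
  [19] S(S(S(S(S(S(add(Z, mul(add(Z, Z), add(SSSZ, Z)))))))))
  [20] S(S(S(S(S(S(mul(add(Z, Z), add(SSSZ, Z))))))))
  [21] S(S(S(S(S(S(mul(Z, add(SSSZ, Z))))))))
  [22] S^6(Z)

Answer: SAME — A ⇓ S^6(Z), B ⇓ S^6(Z)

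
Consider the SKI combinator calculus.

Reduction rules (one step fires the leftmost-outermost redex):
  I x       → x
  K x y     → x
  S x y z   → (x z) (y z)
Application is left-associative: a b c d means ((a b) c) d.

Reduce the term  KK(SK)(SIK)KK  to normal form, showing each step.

  start: KK(SK)(SIK)KK
  step 1: K(SIK)KK
  step 2: SIKK
  step 3: IK(KK)
  step 4: K(KK)

Answer: normal form = K(KK)  (in 4 steps)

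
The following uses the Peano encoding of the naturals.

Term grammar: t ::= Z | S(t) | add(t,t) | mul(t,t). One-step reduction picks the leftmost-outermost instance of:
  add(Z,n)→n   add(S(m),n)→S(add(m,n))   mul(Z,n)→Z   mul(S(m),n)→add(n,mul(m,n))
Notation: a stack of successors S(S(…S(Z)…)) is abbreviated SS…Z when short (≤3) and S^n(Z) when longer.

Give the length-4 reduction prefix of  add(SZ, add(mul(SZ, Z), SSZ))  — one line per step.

Answer: after 4 steps: S(add(mul(Z, Z), SSZ))

Working:
  start: add(SZ, add(mul(SZ, Z), SSZ))
  →1  S(add(Z, add(mul(SZ, Z), SSZ)))
  →2  S(add(mul(SZ, Z), SSZ))
  →3  S(add(add(Z, mul(Z, Z)), SSZ))
  →4  S(add(mul(Z, Z), SSZ))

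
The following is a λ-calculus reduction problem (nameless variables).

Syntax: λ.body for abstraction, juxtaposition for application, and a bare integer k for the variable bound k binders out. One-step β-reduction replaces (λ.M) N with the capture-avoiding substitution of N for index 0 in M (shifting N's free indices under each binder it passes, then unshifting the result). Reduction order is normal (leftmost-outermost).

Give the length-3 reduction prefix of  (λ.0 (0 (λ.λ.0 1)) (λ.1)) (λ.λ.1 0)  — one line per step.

  start: (λ.0 (0 (λ.λ.0 1)) (λ.1)) (λ.λ.1 0)
  step 1: (λ.λ.1 0) ((λ.λ.1 0) (λ.λ.0 1)) (λ.λ.λ.1 0)
  step 2: (λ.(λ.λ.1 0) (λ.λ.0 1) 0) (λ.λ.λ.1 0)
  step 3: (λ.λ.1 0) (λ.λ.0 1) (λ.λ.λ.1 0)

Answer: after 3 steps: (λ.λ.1 0) (λ.λ.0 1) (λ.λ.λ.1 0)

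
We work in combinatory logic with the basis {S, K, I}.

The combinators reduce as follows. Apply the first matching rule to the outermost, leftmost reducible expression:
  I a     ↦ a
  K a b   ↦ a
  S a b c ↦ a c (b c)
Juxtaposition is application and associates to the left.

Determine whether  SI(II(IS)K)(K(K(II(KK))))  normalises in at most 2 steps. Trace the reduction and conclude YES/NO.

Answer: NO — after 2 steps the term is K(K(II(KK)))(II(IS)K(K(K(II(KK))))), not yet normal

Reduction:
  start: SI(II(IS)K)(K(K(II(KK))))
  [1] I(K(K(II(KK))))(II(IS)K(K(K(II(KK)))))
  [2] K(K(II(KK)))(II(IS)K(K(K(II(KK)))))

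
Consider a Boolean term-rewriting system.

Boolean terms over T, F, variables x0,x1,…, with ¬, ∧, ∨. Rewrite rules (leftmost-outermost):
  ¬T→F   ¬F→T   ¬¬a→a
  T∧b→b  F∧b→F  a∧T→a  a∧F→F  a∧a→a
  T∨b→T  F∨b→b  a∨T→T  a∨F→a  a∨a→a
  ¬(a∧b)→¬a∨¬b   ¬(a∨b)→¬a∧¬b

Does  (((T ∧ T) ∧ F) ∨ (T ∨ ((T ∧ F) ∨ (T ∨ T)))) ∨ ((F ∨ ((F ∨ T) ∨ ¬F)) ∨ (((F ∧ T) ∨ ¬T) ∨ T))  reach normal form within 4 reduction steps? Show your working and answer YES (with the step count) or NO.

Answer: YES — reaches normal form T in 4 ≤ 4 steps

Reduction:
  start: (((T ∧ T) ∧ F) ∨ (T ∨ ((T ∧ F) ∨ (T ∨ T)))) ∨ ((F ∨ ((F ∨ T) ∨ ¬F)) ∨ (((F ∧ T) ∨ ¬T) ∨ T))
  [1] (F ∨ (T ∨ ((T ∧ F) ∨ (T ∨ T)))) ∨ ((F ∨ ((F ∨ T) ∨ ¬F)) ∨ (((F ∧ T) ∨ ¬T) ∨ T))
  [2] (T ∨ ((T ∧ F) ∨ (T ∨ T))) ∨ ((F ∨ ((F ∨ T) ∨ ¬F)) ∨ (((F ∧ T) ∨ ¬T) ∨ T))
  [3] T ∨ ((F ∨ ((F ∨ T) ∨ ¬F)) ∨ (((F ∧ T) ∨ ¬T) ∨ T))
  [4] T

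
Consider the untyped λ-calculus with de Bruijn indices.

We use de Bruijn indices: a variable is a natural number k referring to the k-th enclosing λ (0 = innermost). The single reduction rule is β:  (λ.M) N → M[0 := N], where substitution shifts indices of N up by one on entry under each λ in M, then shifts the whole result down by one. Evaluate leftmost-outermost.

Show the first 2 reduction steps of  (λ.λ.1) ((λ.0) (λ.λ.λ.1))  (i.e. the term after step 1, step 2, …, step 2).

  start: (λ.λ.1) ((λ.0) (λ.λ.λ.1))
  step 1: λ.(λ.0) (λ.λ.λ.1)
  step 2: λ.λ.λ.λ.1

Answer: after 2 steps: λ.λ.λ.λ.1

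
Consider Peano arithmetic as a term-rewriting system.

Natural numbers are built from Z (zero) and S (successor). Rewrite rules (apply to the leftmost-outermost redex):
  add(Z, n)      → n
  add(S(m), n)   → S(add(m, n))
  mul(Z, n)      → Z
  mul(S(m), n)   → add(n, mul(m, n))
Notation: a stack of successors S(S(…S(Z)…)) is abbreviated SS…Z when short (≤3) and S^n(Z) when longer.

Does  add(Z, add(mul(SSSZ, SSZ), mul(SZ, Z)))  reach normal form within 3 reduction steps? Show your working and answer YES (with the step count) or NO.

  start: add(Z, add(mul(SSSZ, SSZ), mul(SZ, Z)))
  step 1: add(mul(SSSZ, SSZ), mul(SZ, Z))
  step 2: add(add(SSZ, mul(SSZ, SSZ)), mul(SZ, Z))
  step 3: add(S(add(SZ, mul(SSZ, SSZ))), mul(SZ, Z))

Answer: NO — after 3 steps the term is add(S(add(SZ, mul(SSZ, SSZ))), mul(SZ, Z)), not yet normal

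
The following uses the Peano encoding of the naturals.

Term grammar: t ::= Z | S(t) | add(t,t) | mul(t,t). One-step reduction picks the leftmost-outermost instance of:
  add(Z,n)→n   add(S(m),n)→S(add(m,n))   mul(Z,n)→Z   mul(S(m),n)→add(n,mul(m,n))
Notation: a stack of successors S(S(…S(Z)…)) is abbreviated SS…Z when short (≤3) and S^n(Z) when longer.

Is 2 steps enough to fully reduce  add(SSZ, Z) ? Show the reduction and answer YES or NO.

  start: add(SSZ, Z)
  step 1: S(add(SZ, Z))
  step 2: S(S(add(Z, Z)))

Answer: NO — after 2 steps the term is S(S(add(Z, Z))), not yet normal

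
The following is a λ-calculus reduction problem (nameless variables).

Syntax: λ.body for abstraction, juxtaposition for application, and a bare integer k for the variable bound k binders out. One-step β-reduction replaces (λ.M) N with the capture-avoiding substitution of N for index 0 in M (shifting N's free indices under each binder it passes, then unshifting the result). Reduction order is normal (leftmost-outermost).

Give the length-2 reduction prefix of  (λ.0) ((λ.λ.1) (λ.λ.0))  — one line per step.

Answer: after 2 steps: λ.λ.λ.0

Derivation:
  start: (λ.0) ((λ.λ.1) (λ.λ.0))
  →1  (λ.λ.1) (λ.λ.0)
  →2  λ.λ.λ.0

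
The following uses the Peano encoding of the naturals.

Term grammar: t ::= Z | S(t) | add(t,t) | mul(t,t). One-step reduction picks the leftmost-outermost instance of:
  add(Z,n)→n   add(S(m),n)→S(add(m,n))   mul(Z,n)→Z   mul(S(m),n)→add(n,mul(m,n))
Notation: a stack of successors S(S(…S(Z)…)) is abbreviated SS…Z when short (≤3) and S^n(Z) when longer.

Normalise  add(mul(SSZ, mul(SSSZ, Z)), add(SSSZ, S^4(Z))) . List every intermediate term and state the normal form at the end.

Answer: normal form = S^7(Z)  (in 24 steps)

Reduction:
  start: add(mul(SSZ, mul(SSSZ, Z)), add(SSSZ, S^4(Z)))
  →1  add(add(mul(SSSZ, Z), mul(SZ, mul(SSSZ, Z))), add(SSSZ, S^4(Z)))
  →2  add(add(add(Z, mul(SSZ, Z)), mul(SZ, mul(SSSZ, Z))), add(SSSZ, S^4(Z)))
  →3  add(add(mul(SSZ, Z), mul(SZ, mul(SSSZ, Z))), add(SSSZ, S^4(Z)))
  →4  add(add(add(Z, mul(SZ, Z)), mul(SZ, mul(SSSZ, Z))), add(SSSZ, S^4(Z)))
  →5  add(add(mul(SZ, Z), mul(SZ, mul(SSSZ, Z))), add(SSSZ, S^4(Z)))
  →6  add(add(add(Z, mul(Z, Z)), mul(SZ, mul(SSSZ, Z))), add(SSSZ, S^4(Z)))
  →7  add(add(mul(Z, Z), mul(SZ, mul(SSSZ, Z))), add(SSSZ, S^4(Z)))
  →8  add(add(Z, mul(SZ, mul(SSSZ, Z))), add(SSSZ, S^4(Z)))
  →9  add(mul(SZ, mul(SSSZ, Z)), add(SSSZ, S^4(Z)))
  →10  add(add(mul(SSSZ, Z), mul(Z, mul(SSSZ, Z))), add(SSSZ, S^4(Z)))
  →11  add(add(add(Z, mul(SSZ, Z)), mul(Z, mul(SSSZ, Z))), add(SSSZ, S^4(Z)))
  →12  add(add(mul(SSZ, Z), mul(Z, mul(SSSZ, Z))), add(SSSZ, S^4(Z)))
  →13  add(add(add(Z, mul(SZ, Z)), mul(Z, mul(SSSZ, Z))), add(SSSZ, S^4(Z)))
  →14  add(add(mul(SZ, Z), mul(Z, mul(SSSZ, Z))), add(SSSZ, S^4(Z)))
  →15  add(add(add(Z, mul(Z, Z)), mul(Z, mul(SSSZ, Z))), add(SSSZ, S^4(Z)))
  →16  add(add(mul(Z, Z), mul(Z, mul(SSSZ, Z))), add(SSSZ, S^4(Z)))
  →17  add(add(Z, mul(Z, mul(SSSZ, Z))), add(SSSZ, S^4(Z)))
  →18  add(mul(Z, mul(SSSZ, Z)), add(SSSZ, S^4(Z)))
  →19  add(Z, add(SSSZ, S^4(Z)))
  →20  add(SSSZ, S^4(Z))
  →21  S(add(SSZ, S^4(Z)))
  →22  S(S(add(SZ, S^4(Z))))
  →23  S(S(S(add(Z, S^4(Z)))))
  →24  S^7(Z)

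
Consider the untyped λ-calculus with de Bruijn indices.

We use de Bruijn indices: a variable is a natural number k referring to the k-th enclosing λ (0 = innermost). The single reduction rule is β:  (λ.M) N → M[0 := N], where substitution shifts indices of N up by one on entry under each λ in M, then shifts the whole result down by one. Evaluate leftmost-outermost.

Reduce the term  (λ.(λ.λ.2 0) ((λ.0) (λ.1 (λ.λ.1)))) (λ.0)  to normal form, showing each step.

  start: (λ.(λ.λ.2 0) ((λ.0) (λ.1 (λ.λ.1)))) (λ.0)
  [1] (λ.λ.(λ.0) 0) ((λ.0) (λ.(λ.0) (λ.λ.1)))
  [2] λ.(λ.0) 0
  [3] λ.0

Answer: normal form = λ.0  (in 3 steps)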